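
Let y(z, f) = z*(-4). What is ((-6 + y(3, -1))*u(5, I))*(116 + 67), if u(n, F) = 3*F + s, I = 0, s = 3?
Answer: -9882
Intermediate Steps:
y(z, f) = -4*z
u(n, F) = 3 + 3*F (u(n, F) = 3*F + 3 = 3 + 3*F)
((-6 + y(3, -1))*u(5, I))*(116 + 67) = ((-6 - 4*3)*(3 + 3*0))*(116 + 67) = ((-6 - 12)*(3 + 0))*183 = -18*3*183 = -54*183 = -9882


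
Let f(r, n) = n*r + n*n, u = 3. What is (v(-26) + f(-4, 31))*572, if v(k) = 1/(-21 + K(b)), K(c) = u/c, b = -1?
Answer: 2872441/6 ≈ 4.7874e+5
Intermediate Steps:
f(r, n) = n**2 + n*r (f(r, n) = n*r + n**2 = n**2 + n*r)
K(c) = 3/c
v(k) = -1/24 (v(k) = 1/(-21 + 3/(-1)) = 1/(-21 + 3*(-1)) = 1/(-21 - 3) = 1/(-24) = -1/24)
(v(-26) + f(-4, 31))*572 = (-1/24 + 31*(31 - 4))*572 = (-1/24 + 31*27)*572 = (-1/24 + 837)*572 = (20087/24)*572 = 2872441/6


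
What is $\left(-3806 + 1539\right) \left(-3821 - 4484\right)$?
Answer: $18827435$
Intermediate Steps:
$\left(-3806 + 1539\right) \left(-3821 - 4484\right) = \left(-2267\right) \left(-8305\right) = 18827435$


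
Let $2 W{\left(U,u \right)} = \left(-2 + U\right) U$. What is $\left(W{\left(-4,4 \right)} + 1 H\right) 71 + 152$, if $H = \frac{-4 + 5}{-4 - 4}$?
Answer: $\frac{7961}{8} \approx 995.13$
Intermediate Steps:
$W{\left(U,u \right)} = \frac{U \left(-2 + U\right)}{2}$ ($W{\left(U,u \right)} = \frac{\left(-2 + U\right) U}{2} = \frac{U \left(-2 + U\right)}{2}$)
$H = - \frac{1}{8}$ ($H = 1 \frac{1}{-8} = 1 \left(- \frac{1}{8}\right) = - \frac{1}{8} \approx -0.125$)
$\left(W{\left(-4,4 \right)} + 1 H\right) 71 + 152 = \left(\frac{1}{2} \left(-4\right) \left(-2 - 4\right) + 1 \left(- \frac{1}{8}\right)\right) 71 + 152 = \left(\frac{1}{2} \left(-4\right) \left(-6\right) - \frac{1}{8}\right) 71 + 152 = \left(12 - \frac{1}{8}\right) 71 + 152 = \frac{95}{8} \cdot 71 + 152 = \frac{6745}{8} + 152 = \frac{7961}{8}$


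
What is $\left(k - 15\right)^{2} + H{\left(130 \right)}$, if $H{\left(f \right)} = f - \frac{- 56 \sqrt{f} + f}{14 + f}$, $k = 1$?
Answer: $\frac{23407}{72} + \frac{7 \sqrt{130}}{18} \approx 329.53$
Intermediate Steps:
$H{\left(f \right)} = f - \frac{f - 56 \sqrt{f}}{14 + f}$
$\left(k - 15\right)^{2} + H{\left(130 \right)} = \left(1 - 15\right)^{2} + \frac{130^{2} + 13 \cdot 130 + 56 \sqrt{130}}{14 + 130} = \left(-14\right)^{2} + \frac{16900 + 1690 + 56 \sqrt{130}}{144} = 196 + \frac{18590 + 56 \sqrt{130}}{144} = 196 + \left(\frac{9295}{72} + \frac{7 \sqrt{130}}{18}\right) = \frac{23407}{72} + \frac{7 \sqrt{130}}{18}$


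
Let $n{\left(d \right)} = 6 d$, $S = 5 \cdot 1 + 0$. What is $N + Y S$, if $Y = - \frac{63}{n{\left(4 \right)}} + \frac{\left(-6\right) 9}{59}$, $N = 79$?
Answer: $\frac{28933}{472} \approx 61.299$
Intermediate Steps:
$S = 5$ ($S = 5 + 0 = 5$)
$Y = - \frac{1671}{472}$ ($Y = - \frac{63}{6 \cdot 4} + \frac{\left(-6\right) 9}{59} = - \frac{63}{24} - \frac{54}{59} = \left(-63\right) \frac{1}{24} - \frac{54}{59} = - \frac{21}{8} - \frac{54}{59} = - \frac{1671}{472} \approx -3.5403$)
$N + Y S = 79 - \frac{8355}{472} = \frac{28933}{472}$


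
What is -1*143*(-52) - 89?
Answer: 7347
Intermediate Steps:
-1*143*(-52) - 89 = -143*(-52) - 89 = 7436 - 89 = 7347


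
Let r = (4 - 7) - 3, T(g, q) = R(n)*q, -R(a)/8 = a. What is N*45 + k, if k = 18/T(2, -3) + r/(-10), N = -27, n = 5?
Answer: -4857/4 ≈ -1214.3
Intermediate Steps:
R(a) = -8*a
T(g, q) = -40*q (T(g, q) = (-8*5)*q = -40*q)
r = -6 (r = -3 - 3 = -6)
k = 3/4 (k = 18/((-40*(-3))) - 6/(-10) = 18/120 - 6*(-1/10) = 18*(1/120) + 3/5 = 3/20 + 3/5 = 3/4 ≈ 0.75000)
N*45 + k = -27*45 + 3/4 = -1215 + 3/4 = -4857/4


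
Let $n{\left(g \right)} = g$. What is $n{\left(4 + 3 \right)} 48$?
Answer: $336$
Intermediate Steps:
$n{\left(4 + 3 \right)} 48 = \left(4 + 3\right) 48 = 7 \cdot 48 = 336$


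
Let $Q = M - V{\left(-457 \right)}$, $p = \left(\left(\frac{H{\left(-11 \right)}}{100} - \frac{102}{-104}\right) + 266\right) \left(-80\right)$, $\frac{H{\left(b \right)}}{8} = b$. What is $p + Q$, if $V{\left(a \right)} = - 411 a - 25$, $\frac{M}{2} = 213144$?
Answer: $\frac{14117866}{65} \approx 2.172 \cdot 10^{5}$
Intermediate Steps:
$H{\left(b \right)} = 8 b$
$M = 426288$ ($M = 2 \cdot 213144 = 426288$)
$V{\left(a \right)} = -25 - 411 a$
$p = - \frac{1383724}{65}$ ($p = \left(\left(\frac{8 \left(-11\right)}{100} - \frac{102}{-104}\right) + 266\right) \left(-80\right) = \left(\left(\left(-88\right) \frac{1}{100} - - \frac{51}{52}\right) + 266\right) \left(-80\right) = \left(\left(- \frac{22}{25} + \frac{51}{52}\right) + 266\right) \left(-80\right) = \left(\frac{131}{1300} + 266\right) \left(-80\right) = \frac{345931}{1300} \left(-80\right) = - \frac{1383724}{65} \approx -21288.0$)
$Q = 238486$ ($Q = 426288 - \left(-25 - -187827\right) = 426288 - \left(-25 + 187827\right) = 426288 - 187802 = 238486$)
$p + Q = - \frac{1383724}{65} + 238486 = \frac{14117866}{65}$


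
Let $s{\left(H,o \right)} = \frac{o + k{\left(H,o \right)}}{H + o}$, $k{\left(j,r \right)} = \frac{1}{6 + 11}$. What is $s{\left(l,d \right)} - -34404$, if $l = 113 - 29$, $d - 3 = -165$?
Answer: $\frac{45622457}{1326} \approx 34406.0$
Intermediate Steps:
$d = -162$ ($d = 3 - 165 = -162$)
$k{\left(j,r \right)} = \frac{1}{17}$
$l = 84$ ($l = 113 - 29 = 84$)
$s{\left(H,o \right)} = \frac{\frac{1}{17} + o}{H + o}$ ($s{\left(H,o \right)} = \frac{o + \frac{1}{17}}{H + o} = \frac{\frac{1}{17} + o}{H + o}$)
$s{\left(l,d \right)} - -34404 = \frac{\frac{1}{17} - 162}{84 - 162} - -34404 = \frac{1}{-78} \left(- \frac{2753}{17}\right) + 34404 = \left(- \frac{1}{78}\right) \left(- \frac{2753}{17}\right) + 34404 = \frac{2753}{1326} + 34404 = \frac{45622457}{1326}$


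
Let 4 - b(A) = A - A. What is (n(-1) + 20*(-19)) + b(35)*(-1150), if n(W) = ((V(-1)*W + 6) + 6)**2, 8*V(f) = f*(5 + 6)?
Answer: -307271/64 ≈ -4801.1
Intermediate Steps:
b(A) = 4 (b(A) = 4 - (A - A) = 4 - 1*0 = 4 + 0 = 4)
V(f) = 11*f/8 (V(f) = (f*(5 + 6))/8 = (f*11)/8 = (11*f)/8 = 11*f/8)
n(W) = (12 - 11*W/8)**2 (n(W) = ((((11/8)*(-1))*W + 6) + 6)**2 = ((-11*W/8 + 6) + 6)**2 = ((6 - 11*W/8) + 6)**2 = (12 - 11*W/8)**2)
(n(-1) + 20*(-19)) + b(35)*(-1150) = ((-96 + 11*(-1))**2/64 + 20*(-19)) + 4*(-1150) = ((-96 - 11)**2/64 - 380) - 4600 = ((1/64)*(-107)**2 - 380) - 4600 = ((1/64)*11449 - 380) - 4600 = (11449/64 - 380) - 4600 = -12871/64 - 4600 = -307271/64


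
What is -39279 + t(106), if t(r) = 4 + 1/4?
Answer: -157099/4 ≈ -39275.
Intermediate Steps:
t(r) = 17/4 (t(r) = 4 + (¼)*1 = 4 + ¼ = 17/4)
-39279 + t(106) = -39279 + 17/4 = -157099/4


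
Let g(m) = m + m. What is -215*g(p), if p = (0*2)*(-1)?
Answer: 0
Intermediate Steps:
p = 0 (p = 0*(-1) = 0)
g(m) = 2*m
-215*g(p) = -430*0 = -215*0 = 0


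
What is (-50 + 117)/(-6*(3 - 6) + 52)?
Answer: 67/70 ≈ 0.95714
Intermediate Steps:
(-50 + 117)/(-6*(3 - 6) + 52) = 67/(-6*(-3) + 52) = 67/(18 + 52) = 67/70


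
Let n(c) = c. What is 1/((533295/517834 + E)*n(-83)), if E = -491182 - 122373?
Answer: 517834/26370685845725 ≈ 1.9637e-8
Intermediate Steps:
E = -613555
1/((533295/517834 + E)*n(-83)) = 1/(533295/517834 - 613555*(-83)) = -1/83/(533295*(1/517834) - 613555) = -1/83/(533295/517834 - 613555) = -1/83/(-317719106575/517834) = -517834/317719106575*(-1/83) = 517834/26370685845725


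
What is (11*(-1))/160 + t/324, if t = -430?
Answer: -18091/12960 ≈ -1.3959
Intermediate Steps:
(11*(-1))/160 + t/324 = (11*(-1))/160 - 430/324 = -11*1/160 - 430*1/324 = -11/160 - 215/162 = -18091/12960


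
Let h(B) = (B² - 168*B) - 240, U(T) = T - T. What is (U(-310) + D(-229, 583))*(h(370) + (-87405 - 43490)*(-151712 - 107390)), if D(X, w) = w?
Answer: 19772579550570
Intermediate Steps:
U(T) = 0
h(B) = -240 + B² - 168*B
(U(-310) + D(-229, 583))*(h(370) + (-87405 - 43490)*(-151712 - 107390)) = (0 + 583)*((-240 + 370² - 168*370) + (-87405 - 43490)*(-151712 - 107390)) = 583*((-240 + 136900 - 62160) - 130895*(-259102)) = 583*(74500 + 33915156290) = 583*33915230790 = 19772579550570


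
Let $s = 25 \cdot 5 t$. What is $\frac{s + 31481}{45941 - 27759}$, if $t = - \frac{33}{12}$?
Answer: $\frac{124549}{72728} \approx 1.7125$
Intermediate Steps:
$t = - \frac{11}{4}$ ($t = \left(-33\right) \frac{1}{12} = - \frac{11}{4} \approx -2.75$)
$s = - \frac{1375}{4}$ ($s = 25 \cdot 5 \left(- \frac{11}{4}\right) = 125 \left(- \frac{11}{4}\right) = - \frac{1375}{4} \approx -343.75$)
$\frac{s + 31481}{45941 - 27759} = \frac{- \frac{1375}{4} + 31481}{45941 - 27759} = \frac{124549}{4 \left(45941 - 27759\right)} = \frac{124549}{4 \cdot 18182} = \frac{124549}{4} \cdot \frac{1}{18182} = \frac{124549}{72728}$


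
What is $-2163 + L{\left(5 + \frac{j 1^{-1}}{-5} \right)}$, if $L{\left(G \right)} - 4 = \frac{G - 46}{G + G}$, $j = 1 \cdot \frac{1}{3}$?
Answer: $- \frac{80037}{37} \approx -2163.2$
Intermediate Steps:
$j = \frac{1}{3}$ ($j = 1 \cdot \frac{1}{3} = \frac{1}{3} \approx 0.33333$)
$L{\left(G \right)} = 4 + \frac{-46 + G}{2 G}$ ($L{\left(G \right)} = 4 + \frac{G - 46}{G + G} = 4 + \frac{-46 + G}{2 G}$)
$-2163 + L{\left(5 + \frac{j 1^{-1}}{-5} \right)} = -2163 + \left(\frac{9}{2} - \frac{23}{5 + \frac{\frac{1}{3} \cdot 1^{-1}}{-5}}\right) = -2163 + \left(\frac{9}{2} - \frac{23}{5 - \frac{\frac{1}{3} \cdot 1}{5}}\right) = -2163 + \left(\frac{9}{2} - \frac{23}{5 - \frac{1}{15}}\right) = -2163 + \left(\frac{9}{2} - \frac{23}{\frac{74}{15}}\right) = -2163 + \left(\frac{9}{2} - \frac{345}{74}\right) = -2163 - \frac{6}{37} = - \frac{80037}{37}$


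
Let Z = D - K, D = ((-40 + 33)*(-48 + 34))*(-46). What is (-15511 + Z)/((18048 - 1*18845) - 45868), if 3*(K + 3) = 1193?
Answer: 61241/139995 ≈ 0.43745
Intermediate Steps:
K = 1184/3 (K = -3 + (⅓)*1193 = -3 + 1193/3 = 1184/3 ≈ 394.67)
D = -4508 (D = -7*(-14)*(-46) = 98*(-46) = -4508)
Z = -14708/3 (Z = -4508 - 1*1184/3 = -4508 - 1184/3 = -14708/3 ≈ -4902.7)
(-15511 + Z)/((18048 - 1*18845) - 45868) = (-15511 - 14708/3)/((18048 - 1*18845) - 45868) = -61241/(3*((18048 - 18845) - 45868)) = -61241/(3*(-797 - 45868)) = -61241/3/(-46665) = -61241/3*(-1/46665) = 61241/139995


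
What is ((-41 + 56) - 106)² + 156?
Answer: 8437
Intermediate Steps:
((-41 + 56) - 106)² + 156 = (15 - 106)² + 156 = (-91)² + 156 = 8281 + 156 = 8437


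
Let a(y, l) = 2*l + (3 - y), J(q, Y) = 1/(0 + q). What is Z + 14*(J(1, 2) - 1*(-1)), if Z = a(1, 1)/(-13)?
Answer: 360/13 ≈ 27.692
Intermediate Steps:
J(q, Y) = 1/q
a(y, l) = 3 - y + 2*l
Z = -4/13 (Z = (3 - 1*1 + 2*1)/(-13) = (3 - 1 + 2)*(-1/13) = 4*(-1/13) = -4/13 ≈ -0.30769)
Z + 14*(J(1, 2) - 1*(-1)) = -4/13 + 14*(1/1 - 1*(-1)) = -4/13 + 14*(1 + 1) = -4/13 + 14*2 = -4/13 + 28 = 360/13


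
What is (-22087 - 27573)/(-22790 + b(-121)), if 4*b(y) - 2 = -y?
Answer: 198640/91037 ≈ 2.1820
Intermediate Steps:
b(y) = ½ - y/4 (b(y) = ½ + (-y)/4 = ½ - y/4)
(-22087 - 27573)/(-22790 + b(-121)) = (-22087 - 27573)/(-22790 + (½ - ¼*(-121))) = -49660/(-22790 + (½ + 121/4)) = -49660/(-22790 + 123/4) = -49660/(-91037/4) = -49660*(-4/91037) = 198640/91037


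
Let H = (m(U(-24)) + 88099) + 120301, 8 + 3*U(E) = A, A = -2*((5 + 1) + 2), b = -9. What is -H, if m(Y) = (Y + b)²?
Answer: -208689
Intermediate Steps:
A = -16 (A = -2*(6 + 2) = -2*8 = -16)
U(E) = -8 (U(E) = -8/3 + (⅓)*(-16) = -8/3 - 16/3 = -8)
m(Y) = (-9 + Y)² (m(Y) = (Y - 9)² = (-9 + Y)²)
H = 208689 (H = ((-9 - 8)² + 88099) + 120301 = ((-17)² + 88099) + 120301 = (289 + 88099) + 120301 = 88388 + 120301 = 208689)
-H = -1*208689 = -208689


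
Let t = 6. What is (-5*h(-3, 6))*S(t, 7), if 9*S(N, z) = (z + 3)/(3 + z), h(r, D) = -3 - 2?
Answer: 25/9 ≈ 2.7778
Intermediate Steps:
h(r, D) = -5
S(N, z) = 1/9 (S(N, z) = ((z + 3)/(3 + z))/9 = ((3 + z)/(3 + z))/9 = (1/9)*1 = 1/9)
(-5*h(-3, 6))*S(t, 7) = -5*(-5)*(1/9) = 25*(1/9) = 25/9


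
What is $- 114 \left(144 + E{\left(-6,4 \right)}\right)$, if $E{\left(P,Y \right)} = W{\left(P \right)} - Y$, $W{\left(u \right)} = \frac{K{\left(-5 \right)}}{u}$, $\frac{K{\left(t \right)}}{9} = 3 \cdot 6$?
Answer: $-12882$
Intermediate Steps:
$K{\left(t \right)} = 162$ ($K{\left(t \right)} = 9 \cdot 3 \cdot 6 = 9 \cdot 18 = 162$)
$W{\left(u \right)} = \frac{162}{u}$
$E{\left(P,Y \right)} = - Y + \frac{162}{P}$ ($E{\left(P,Y \right)} = \frac{162}{P} - Y = - Y + \frac{162}{P}$)
$- 114 \left(144 + E{\left(-6,4 \right)}\right) = - 114 \left(144 + \left(\left(-1\right) 4 + \frac{162}{-6}\right)\right) = - 114 \left(144 + \left(-4 + 162 \left(- \frac{1}{6}\right)\right)\right) = - 114 \left(144 - 31\right) = \left(-114\right) 113 = -12882$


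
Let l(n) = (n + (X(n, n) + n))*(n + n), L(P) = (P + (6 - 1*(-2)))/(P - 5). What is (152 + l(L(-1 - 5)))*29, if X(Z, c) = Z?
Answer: 534064/121 ≈ 4413.8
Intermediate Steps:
L(P) = (8 + P)/(-5 + P) (L(P) = (P + (6 + 2))/(-5 + P) = (P + 8)/(-5 + P) = (8 + P)/(-5 + P))
l(n) = 6*n² (l(n) = (n + (n + n))*(n + n) = (n + 2*n)*(2*n) = (3*n)*(2*n) = 6*n²)
(152 + l(L(-1 - 5)))*29 = (152 + 6*((8 + (-1 - 5))/(-5 + (-1 - 5)))²)*29 = (152 + 6*((8 - 6)/(-5 - 6))²)*29 = (152 + 6*(2/(-11))²)*29 = (152 + 6*(-1/11*2)²)*29 = (152 + 6*(-2/11)²)*29 = (152 + 6*(4/121))*29 = (152 + 24/121)*29 = (18416/121)*29 = 534064/121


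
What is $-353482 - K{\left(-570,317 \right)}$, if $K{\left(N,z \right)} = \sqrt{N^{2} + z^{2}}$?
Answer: $-353482 - \sqrt{425389} \approx -3.5413 \cdot 10^{5}$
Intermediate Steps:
$-353482 - K{\left(-570,317 \right)} = -353482 - \sqrt{\left(-570\right)^{2} + 317^{2}} = -353482 - \sqrt{324900 + 100489} = -353482 - \sqrt{425389}$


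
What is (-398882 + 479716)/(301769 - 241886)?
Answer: 80834/59883 ≈ 1.3499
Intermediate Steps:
(-398882 + 479716)/(301769 - 241886) = 80834/59883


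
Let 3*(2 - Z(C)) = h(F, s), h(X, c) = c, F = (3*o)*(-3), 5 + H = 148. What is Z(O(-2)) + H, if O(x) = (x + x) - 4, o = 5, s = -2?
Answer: 437/3 ≈ 145.67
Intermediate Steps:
O(x) = -4 + 2*x (O(x) = 2*x - 4 = -4 + 2*x)
H = 143 (H = -5 + 148 = 143)
F = -45 (F = (3*5)*(-3) = 15*(-3) = -45)
Z(C) = 8/3 (Z(C) = 2 - ⅓*(-2) = 2 + ⅔ = 8/3)
Z(O(-2)) + H = 8/3 + 143 = 437/3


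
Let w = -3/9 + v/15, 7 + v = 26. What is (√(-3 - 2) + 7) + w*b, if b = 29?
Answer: 511/15 + I*√5 ≈ 34.067 + 2.2361*I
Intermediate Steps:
v = 19 (v = -7 + 26 = 19)
w = 14/15 (w = -3/9 + 19/15 = -3*⅑ + 19*(1/15) = -⅓ + 19/15 = 14/15 ≈ 0.93333)
(√(-3 - 2) + 7) + w*b = (√(-3 - 2) + 7) + (14/15)*29 = (√(-5) + 7) + 406/15 = (I*√5 + 7) + 406/15 = (7 + I*√5) + 406/15 = 511/15 + I*√5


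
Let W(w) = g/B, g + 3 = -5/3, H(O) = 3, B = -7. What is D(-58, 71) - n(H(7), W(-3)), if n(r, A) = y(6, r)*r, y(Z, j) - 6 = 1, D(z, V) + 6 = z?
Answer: -85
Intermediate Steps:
D(z, V) = -6 + z
g = -14/3 (g = -3 - 5/3 = -14/3 ≈ -4.6667)
y(Z, j) = 7 (y(Z, j) = 6 + 1 = 7)
W(w) = ⅔ (W(w) = -14/3/(-7) = -14/3*(-⅐) = ⅔)
n(r, A) = 7*r
D(-58, 71) - n(H(7), W(-3)) = (-6 - 58) - 7*3 = -64 - 1*21 = -64 - 21 = -85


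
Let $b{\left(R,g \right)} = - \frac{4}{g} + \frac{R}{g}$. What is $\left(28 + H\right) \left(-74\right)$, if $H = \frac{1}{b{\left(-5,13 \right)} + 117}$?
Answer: $- \frac{1566913}{756} \approx -2072.6$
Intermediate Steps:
$H = \frac{13}{1512}$ ($H = \frac{1}{\frac{-4 - 5}{13} + 117} = \frac{1}{\frac{1}{13} \left(-9\right) + 117} = \frac{1}{- \frac{9}{13} + 117} = \frac{1}{\frac{1512}{13}} = \frac{13}{1512} \approx 0.0085979$)
$\left(28 + H\right) \left(-74\right) = \left(28 + \frac{13}{1512}\right) \left(-74\right) = \frac{42349}{1512} \left(-74\right) = - \frac{1566913}{756}$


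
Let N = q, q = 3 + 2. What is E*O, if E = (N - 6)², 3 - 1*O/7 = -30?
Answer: 231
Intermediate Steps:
O = 231 (O = 21 - 7*(-30) = 21 + 210 = 231)
q = 5
N = 5
E = 1 (E = (5 - 6)² = (-1)² = 1)
E*O = 1*231 = 231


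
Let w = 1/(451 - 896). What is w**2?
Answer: 1/198025 ≈ 5.0499e-6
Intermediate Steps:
w = -1/445 (w = 1/(-445) = -1/445 ≈ -0.0022472)
w**2 = (-1/445)**2 = 1/198025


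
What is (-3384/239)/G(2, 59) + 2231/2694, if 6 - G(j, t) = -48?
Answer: 364385/643866 ≈ 0.56593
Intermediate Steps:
G(j, t) = 54 (G(j, t) = 6 - 1*(-48) = 6 + 48 = 54)
(-3384/239)/G(2, 59) + 2231/2694 = -3384/239/54 + 2231/2694 = -3384*1/239*(1/54) + 2231*(1/2694) = -3384/239*1/54 + 2231/2694 = -188/717 + 2231/2694 = 364385/643866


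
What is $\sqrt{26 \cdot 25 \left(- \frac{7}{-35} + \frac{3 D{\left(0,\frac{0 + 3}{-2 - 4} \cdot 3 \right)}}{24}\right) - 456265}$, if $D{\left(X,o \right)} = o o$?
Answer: $\frac{i \sqrt{7295235}}{4} \approx 675.24 i$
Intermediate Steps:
$D{\left(X,o \right)} = o^{2}$
$\sqrt{26 \cdot 25 \left(- \frac{7}{-35} + \frac{3 D{\left(0,\frac{0 + 3}{-2 - 4} \cdot 3 \right)}}{24}\right) - 456265} = \sqrt{26 \cdot 25 \left(- \frac{7}{-35} + \frac{3 \left(\frac{0 + 3}{-2 - 4} \cdot 3\right)^{2}}{24}\right) - 456265} = \sqrt{650 \left(\left(-7\right) \left(- \frac{1}{35}\right) + 3 \left(\frac{3}{-6} \cdot 3\right)^{2} \cdot \frac{1}{24}\right) - 456265} = \sqrt{650 \left(\frac{1}{5} + 3 \left(3 \left(- \frac{1}{6}\right) 3\right)^{2} \cdot \frac{1}{24}\right) - 456265} = \sqrt{650 \left(\frac{1}{5} + 3 \left(\left(- \frac{1}{2}\right) 3\right)^{2} \cdot \frac{1}{24}\right) - 456265} = \sqrt{650 \left(\frac{1}{5} + 3 \left(- \frac{3}{2}\right)^{2} \cdot \frac{1}{24}\right) - 456265} = \sqrt{650 \left(\frac{1}{5} + 3 \cdot \frac{9}{4} \cdot \frac{1}{24}\right) - 456265} = \sqrt{650 \left(\frac{1}{5} + \frac{27}{4} \cdot \frac{1}{24}\right) - 456265} = \sqrt{650 \left(\frac{1}{5} + \frac{9}{32}\right) - 456265} = \sqrt{650 \cdot \frac{77}{160} - 456265} = \sqrt{\frac{5005}{16} - 456265} = \sqrt{- \frac{7295235}{16}} = \frac{i \sqrt{7295235}}{4}$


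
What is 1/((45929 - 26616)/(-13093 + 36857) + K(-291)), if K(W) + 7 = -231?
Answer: -23764/5636519 ≈ -0.0042161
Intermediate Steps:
K(W) = -238 (K(W) = -7 - 231 = -238)
1/((45929 - 26616)/(-13093 + 36857) + K(-291)) = 1/((45929 - 26616)/(-13093 + 36857) - 238) = 1/(19313/23764 - 238) = 1/(-5636519/23764) = -23764/5636519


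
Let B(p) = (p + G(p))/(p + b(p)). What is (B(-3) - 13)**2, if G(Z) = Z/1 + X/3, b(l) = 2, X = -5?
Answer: 256/9 ≈ 28.444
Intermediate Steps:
G(Z) = -5/3 + Z (G(Z) = Z/1 - 5/3 = Z*1 - 5*1/3 = Z - 5/3 = -5/3 + Z)
B(p) = (-5/3 + 2*p)/(2 + p) (B(p) = (p + (-5/3 + p))/(p + 2) = (-5/3 + 2*p)/(2 + p))
(B(-3) - 13)**2 = ((-5 + 6*(-3))/(3*(2 - 3)) - 13)**2 = ((1/3)*(-5 - 18)/(-1) - 13)**2 = ((1/3)*(-1)*(-23) - 13)**2 = (23/3 - 13)**2 = (-16/3)**2 = 256/9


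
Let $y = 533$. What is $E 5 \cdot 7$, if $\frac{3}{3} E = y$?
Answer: $18655$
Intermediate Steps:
$E = 533$
$E 5 \cdot 7 = 533 \cdot 5 \cdot 7 = 533 \cdot 35 = 18655$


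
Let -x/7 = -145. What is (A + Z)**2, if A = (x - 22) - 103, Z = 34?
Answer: 853776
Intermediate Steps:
x = 1015 (x = -7*(-145) = 1015)
A = 890 (A = (1015 - 22) - 103 = 993 - 103 = 890)
(A + Z)**2 = (890 + 34)**2 = 924**2 = 853776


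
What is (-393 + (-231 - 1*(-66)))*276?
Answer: -154008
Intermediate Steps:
(-393 + (-231 - 1*(-66)))*276 = (-393 + (-231 + 66))*276 = (-393 - 165)*276 = -558*276 = -154008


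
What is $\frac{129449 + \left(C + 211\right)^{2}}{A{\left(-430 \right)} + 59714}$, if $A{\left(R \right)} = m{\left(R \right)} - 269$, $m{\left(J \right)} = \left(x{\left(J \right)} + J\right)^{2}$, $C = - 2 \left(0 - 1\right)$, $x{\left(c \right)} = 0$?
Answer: $\frac{174818}{244345} \approx 0.71546$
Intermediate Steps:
$C = 2$ ($C = \left(-2\right) \left(-1\right) = 2$)
$m{\left(J \right)} = J^{2}$ ($m{\left(J \right)} = \left(0 + J\right)^{2} = J^{2}$)
$A{\left(R \right)} = -269 + R^{2}$ ($A{\left(R \right)} = R^{2} - 269 = -269 + R^{2}$)
$\frac{129449 + \left(C + 211\right)^{2}}{A{\left(-430 \right)} + 59714} = \frac{129449 + \left(2 + 211\right)^{2}}{\left(-269 + \left(-430\right)^{2}\right) + 59714} = \frac{129449 + 213^{2}}{\left(-269 + 184900\right) + 59714} = \frac{129449 + 45369}{184631 + 59714} = \frac{174818}{244345}$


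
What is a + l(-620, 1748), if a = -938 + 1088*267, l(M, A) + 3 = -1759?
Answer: 287796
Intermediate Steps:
l(M, A) = -1762 (l(M, A) = -3 - 1759 = -1762)
a = 289558 (a = -938 + 290496 = 289558)
a + l(-620, 1748) = 289558 - 1762 = 287796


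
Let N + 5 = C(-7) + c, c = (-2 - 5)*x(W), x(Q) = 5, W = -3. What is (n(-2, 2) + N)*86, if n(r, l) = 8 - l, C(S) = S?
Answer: -3526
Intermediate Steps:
c = -35 (c = (-2 - 5)*5 = -7*5 = -35)
N = -47 (N = -5 + (-7 - 35) = -5 - 42 = -47)
(n(-2, 2) + N)*86 = ((8 - 1*2) - 47)*86 = ((8 - 2) - 47)*86 = (6 - 47)*86 = -41*86 = -3526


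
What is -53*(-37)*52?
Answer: 101972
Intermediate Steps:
-53*(-37)*52 = 1961*52 = 101972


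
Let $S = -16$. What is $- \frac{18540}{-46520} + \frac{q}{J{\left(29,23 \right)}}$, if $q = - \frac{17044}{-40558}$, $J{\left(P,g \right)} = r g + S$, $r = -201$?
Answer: $\frac{87187036315}{218816777606} \approx 0.39845$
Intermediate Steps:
$J{\left(P,g \right)} = -16 - 201 g$ ($J{\left(P,g \right)} = - 201 g - 16 = -16 - 201 g$)
$q = \frac{8522}{20279}$ ($q = \left(-17044\right) \left(- \frac{1}{40558}\right) = \frac{8522}{20279} \approx 0.42024$)
$- \frac{18540}{-46520} + \frac{q}{J{\left(29,23 \right)}} = - \frac{18540}{-46520} + \frac{8522}{20279 \left(-16 - 4623\right)} = \left(-18540\right) \left(- \frac{1}{46520}\right) + \frac{8522}{20279 \left(-16 - 4623\right)} = \frac{927}{2326} + \frac{8522}{20279 \left(-4639\right)} = \frac{927}{2326} + \frac{8522}{20279} \left(- \frac{1}{4639}\right) = \frac{927}{2326} - \frac{8522}{94074281} = \frac{87187036315}{218816777606}$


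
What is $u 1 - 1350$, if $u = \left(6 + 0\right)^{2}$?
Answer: $-1314$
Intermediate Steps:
$u = 36$ ($u = 6^{2} = 36$)
$u 1 - 1350 = 36 \cdot 1 - 1350 = 36 - 1350 = -1314$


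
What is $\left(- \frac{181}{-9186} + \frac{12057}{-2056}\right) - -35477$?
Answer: $\frac{334961498483}{9443208} \approx 35471.0$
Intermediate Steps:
$\left(- \frac{181}{-9186} + \frac{12057}{-2056}\right) - -35477 = \left(\left(-181\right) \left(- \frac{1}{9186}\right) + 12057 \left(- \frac{1}{2056}\right)\right) + 35477 = \left(\frac{181}{9186} - \frac{12057}{2056}\right) + 35477 = - \frac{55191733}{9443208} + 35477 = \frac{334961498483}{9443208}$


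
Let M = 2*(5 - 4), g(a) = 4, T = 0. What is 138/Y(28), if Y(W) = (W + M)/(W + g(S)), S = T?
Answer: 736/5 ≈ 147.20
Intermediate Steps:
S = 0
M = 2 (M = 2*1 = 2)
Y(W) = (2 + W)/(4 + W) (Y(W) = (W + 2)/(W + 4) = (2 + W)/(4 + W))
138/Y(28) = 138/(((2 + 28)/(4 + 28))) = 138/((30/32)) = 138/(((1/32)*30)) = 138/(15/16) = 138*(16/15) = 736/5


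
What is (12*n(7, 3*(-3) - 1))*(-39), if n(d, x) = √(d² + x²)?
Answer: -468*√149 ≈ -5712.7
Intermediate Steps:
(12*n(7, 3*(-3) - 1))*(-39) = (12*√(7² + (3*(-3) - 1)²))*(-39) = (12*√(49 + (-9 - 1)²))*(-39) = (12*√(49 + (-10)²))*(-39) = (12*√(49 + 100))*(-39) = (12*√149)*(-39) = -468*√149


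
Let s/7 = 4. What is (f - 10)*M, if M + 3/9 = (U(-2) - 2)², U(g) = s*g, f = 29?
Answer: 191729/3 ≈ 63910.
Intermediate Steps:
s = 28 (s = 7*4 = 28)
U(g) = 28*g
M = 10091/3 (M = -⅓ + (28*(-2) - 2)² = -⅓ + (-56 - 2)² = -⅓ + (-58)² = -⅓ + 3364 = 10091/3 ≈ 3363.7)
(f - 10)*M = (29 - 10)*(10091/3) = 19*(10091/3) = 191729/3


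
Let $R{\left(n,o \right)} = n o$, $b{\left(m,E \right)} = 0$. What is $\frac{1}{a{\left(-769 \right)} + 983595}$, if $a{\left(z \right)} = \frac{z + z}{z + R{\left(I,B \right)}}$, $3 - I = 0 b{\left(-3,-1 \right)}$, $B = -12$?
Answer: $\frac{805}{791795513} \approx 1.0167 \cdot 10^{-6}$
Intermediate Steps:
$I = 3$ ($I = 3 - 0 \cdot 0 = 3 - 0 = 3 + 0 = 3$)
$a{\left(z \right)} = \frac{2 z}{-36 + z}$ ($a{\left(z \right)} = \frac{z + z}{z + 3 \left(-12\right)} = \frac{2 z}{z - 36} = \frac{2 z}{-36 + z}$)
$\frac{1}{a{\left(-769 \right)} + 983595} = \frac{1}{2 \left(-769\right) \frac{1}{-36 - 769} + 983595} = \frac{1}{2 \left(-769\right) \frac{1}{-805} + 983595} = \frac{1}{2 \left(-769\right) \left(- \frac{1}{805}\right) + 983595} = \frac{1}{\frac{1538}{805} + 983595} = \frac{1}{\frac{791795513}{805}} = \frac{805}{791795513}$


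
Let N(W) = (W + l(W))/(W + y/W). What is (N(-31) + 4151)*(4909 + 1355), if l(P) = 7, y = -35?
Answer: 12041193240/463 ≈ 2.6007e+7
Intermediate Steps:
N(W) = (7 + W)/(W - 35/W) (N(W) = (W + 7)/(W - 35/W) = (7 + W)/(W - 35/W))
(N(-31) + 4151)*(4909 + 1355) = (-31*(7 - 31)/(-35 + (-31)**2) + 4151)*(4909 + 1355) = (-31*(-24)/(-35 + 961) + 4151)*6264 = (-31*(-24)/926 + 4151)*6264 = (-31*1/926*(-24) + 4151)*6264 = (372/463 + 4151)*6264 = (1922285/463)*6264 = 12041193240/463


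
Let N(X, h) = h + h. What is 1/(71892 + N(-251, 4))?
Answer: 1/71900 ≈ 1.3908e-5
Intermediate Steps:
N(X, h) = 2*h
1/(71892 + N(-251, 4)) = 1/(71892 + 2*4) = 1/(71892 + 8) = 1/71900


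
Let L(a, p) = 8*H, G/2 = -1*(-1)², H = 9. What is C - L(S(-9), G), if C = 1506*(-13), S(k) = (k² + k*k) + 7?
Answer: -19650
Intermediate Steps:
S(k) = 7 + 2*k² (S(k) = (k² + k²) + 7 = 2*k² + 7 = 7 + 2*k²)
G = -2 (G = 2*(-1*(-1)²) = 2*(-1*1) = 2*(-1) = -2)
L(a, p) = 72 (L(a, p) = 8*9 = 72)
C = -19578
C - L(S(-9), G) = -19578 - 1*72 = -19578 - 72 = -19650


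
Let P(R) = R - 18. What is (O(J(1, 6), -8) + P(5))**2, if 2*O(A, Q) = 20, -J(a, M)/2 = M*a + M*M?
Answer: 9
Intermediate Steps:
J(a, M) = -2*M**2 - 2*M*a (J(a, M) = -2*(M*a + M*M) = -2*(M*a + M**2) = -2*(M**2 + M*a) = -2*M**2 - 2*M*a)
O(A, Q) = 10 (O(A, Q) = (1/2)*20 = 10)
P(R) = -18 + R
(O(J(1, 6), -8) + P(5))**2 = (10 + (-18 + 5))**2 = (10 - 13)**2 = (-3)**2 = 9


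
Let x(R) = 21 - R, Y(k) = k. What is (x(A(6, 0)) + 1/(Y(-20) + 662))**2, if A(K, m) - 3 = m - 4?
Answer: 199515625/412164 ≈ 484.07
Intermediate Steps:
A(K, m) = -1 + m (A(K, m) = 3 + (m - 4) = 3 + (-4 + m) = -1 + m)
(x(A(6, 0)) + 1/(Y(-20) + 662))**2 = ((21 - (-1 + 0)) + 1/(-20 + 662))**2 = ((21 - 1*(-1)) + 1/642)**2 = ((21 + 1) + 1/642)**2 = (22 + 1/642)**2 = (14125/642)**2 = 199515625/412164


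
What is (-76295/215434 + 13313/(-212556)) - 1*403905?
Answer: -9247775871932491/22895894652 ≈ -4.0391e+5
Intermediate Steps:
(-76295/215434 + 13313/(-212556)) - 1*403905 = (-76295*1/215434 + 13313*(-1/212556)) - 403905 = (-76295/215434 - 13313/212556) - 403905 = -9542516431/22895894652 - 403905 = -9247775871932491/22895894652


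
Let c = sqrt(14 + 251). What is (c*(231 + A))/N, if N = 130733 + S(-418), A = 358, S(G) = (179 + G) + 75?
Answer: 589*sqrt(265)/130569 ≈ 0.073434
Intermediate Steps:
S(G) = 254 + G
c = sqrt(265) ≈ 16.279
N = 130569 (N = 130733 + (254 - 418) = 130733 - 164 = 130569)
(c*(231 + A))/N = (sqrt(265)*(231 + 358))/130569 = (sqrt(265)*589)*(1/130569) = (589*sqrt(265))*(1/130569) = 589*sqrt(265)/130569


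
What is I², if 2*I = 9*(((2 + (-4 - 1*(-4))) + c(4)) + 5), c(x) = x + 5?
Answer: 5184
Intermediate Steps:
c(x) = 5 + x
I = 72 (I = (9*(((2 + (-4 - 1*(-4))) + (5 + 4)) + 5))/2 = (9*(((2 + (-4 + 4)) + 9) + 5))/2 = (9*(((2 + 0) + 9) + 5))/2 = (9*((2 + 9) + 5))/2 = (9*(11 + 5))/2 = (9*16)/2 = (½)*144 = 72)
I² = 72² = 5184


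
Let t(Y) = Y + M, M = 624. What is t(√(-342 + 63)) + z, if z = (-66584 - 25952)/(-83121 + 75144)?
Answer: 5070184/7977 + 3*I*√31 ≈ 635.6 + 16.703*I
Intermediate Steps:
t(Y) = 624 + Y (t(Y) = Y + 624 = 624 + Y)
z = 92536/7977 (z = -92536/(-7977) = -92536*(-1/7977) = 92536/7977 ≈ 11.600)
t(√(-342 + 63)) + z = (624 + √(-342 + 63)) + 92536/7977 = (624 + √(-279)) + 92536/7977 = (624 + 3*I*√31) + 92536/7977 = 5070184/7977 + 3*I*√31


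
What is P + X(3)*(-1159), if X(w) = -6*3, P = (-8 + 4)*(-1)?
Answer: 20866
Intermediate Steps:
P = 4 (P = -4*(-1) = 4)
X(w) = -18
P + X(3)*(-1159) = 4 - 18*(-1159) = 4 + 20862 = 20866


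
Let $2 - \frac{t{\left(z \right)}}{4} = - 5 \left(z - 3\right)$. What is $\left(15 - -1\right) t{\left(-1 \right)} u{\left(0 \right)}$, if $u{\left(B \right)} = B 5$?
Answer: $0$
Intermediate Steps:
$u{\left(B \right)} = 5 B$
$t{\left(z \right)} = -52 + 20 z$ ($t{\left(z \right)} = 8 - 4 \left(- 5 \left(z - 3\right)\right) = 8 - 4 \left(- 5 \left(-3 + z\right)\right) = 8 - 4 \left(15 - 5 z\right) = 8 + \left(-60 + 20 z\right) = -52 + 20 z$)
$\left(15 - -1\right) t{\left(-1 \right)} u{\left(0 \right)} = \left(15 - -1\right) \left(-52 + 20 \left(-1\right)\right) 5 \cdot 0 = \left(15 + 1\right) \left(-52 - 20\right) 0 = 16 \left(-72\right) 0 = \left(-1152\right) 0 = 0$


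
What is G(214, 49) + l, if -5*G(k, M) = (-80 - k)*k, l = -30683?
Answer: -90499/5 ≈ -18100.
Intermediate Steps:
G(k, M) = -k*(-80 - k)/5 (G(k, M) = -(-80 - k)*k/5 = -k*(-80 - k)/5)
G(214, 49) + l = (⅕)*214*(80 + 214) - 30683 = (⅕)*214*294 - 30683 = 62916/5 - 30683 = -90499/5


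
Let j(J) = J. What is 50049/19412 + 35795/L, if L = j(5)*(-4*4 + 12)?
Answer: -17346289/9706 ≈ -1787.2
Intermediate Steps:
L = -20 (L = 5*(-4*4 + 12) = 5*(-16 + 12) = 5*(-4) = -20)
50049/19412 + 35795/L = 50049/19412 + 35795/(-20) = 50049*(1/19412) + 35795*(-1/20) = 50049/19412 - 7159/4 = -17346289/9706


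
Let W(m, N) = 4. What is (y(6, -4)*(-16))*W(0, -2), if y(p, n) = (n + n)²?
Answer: -4096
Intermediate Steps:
y(p, n) = 4*n² (y(p, n) = (2*n)² = 4*n²)
(y(6, -4)*(-16))*W(0, -2) = ((4*(-4)²)*(-16))*4 = ((4*16)*(-16))*4 = (64*(-16))*4 = -1024*4 = -4096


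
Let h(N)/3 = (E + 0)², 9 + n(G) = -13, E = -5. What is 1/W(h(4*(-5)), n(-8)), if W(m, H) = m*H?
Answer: -1/1650 ≈ -0.00060606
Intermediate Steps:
n(G) = -22 (n(G) = -9 - 13 = -22)
h(N) = 75 (h(N) = 3*(-5 + 0)² = 3*(-5)² = 3*25 = 75)
W(m, H) = H*m
1/W(h(4*(-5)), n(-8)) = 1/(-22*75) = 1/(-1650) = -1/1650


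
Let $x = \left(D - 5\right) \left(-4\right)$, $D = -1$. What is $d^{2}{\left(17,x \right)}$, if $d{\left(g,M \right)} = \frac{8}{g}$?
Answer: $\frac{64}{289} \approx 0.22145$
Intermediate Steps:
$x = 24$ ($x = \left(-1 - 5\right) \left(-4\right) = \left(-6\right) \left(-4\right) = 24$)
$d^{2}{\left(17,x \right)} = \left(\frac{8}{17}\right)^{2} = \frac{64}{289}$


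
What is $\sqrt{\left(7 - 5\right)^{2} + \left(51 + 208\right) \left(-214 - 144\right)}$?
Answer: $3 i \sqrt{10302} \approx 304.5 i$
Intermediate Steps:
$\sqrt{\left(7 - 5\right)^{2} + \left(51 + 208\right) \left(-214 - 144\right)} = \sqrt{2^{2} + 259 \left(-358\right)} = \sqrt{4 - 92722} = \sqrt{-92718} = 3 i \sqrt{10302}$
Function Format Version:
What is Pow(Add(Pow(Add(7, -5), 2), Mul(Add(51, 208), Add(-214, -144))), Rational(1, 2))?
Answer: Mul(3, I, Pow(10302, Rational(1, 2))) ≈ Mul(304.50, I)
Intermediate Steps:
Pow(Add(Pow(Add(7, -5), 2), Mul(Add(51, 208), Add(-214, -144))), Rational(1, 2)) = Pow(Add(Pow(2, 2), Mul(259, -358)), Rational(1, 2)) = Pow(Add(4, -92722), Rational(1, 2)) = Pow(-92718, Rational(1, 2)) = Mul(3, I, Pow(10302, Rational(1, 2)))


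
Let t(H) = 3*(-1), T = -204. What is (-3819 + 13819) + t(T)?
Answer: 9997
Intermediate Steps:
t(H) = -3
(-3819 + 13819) + t(T) = (-3819 + 13819) - 3 = 10000 - 3 = 9997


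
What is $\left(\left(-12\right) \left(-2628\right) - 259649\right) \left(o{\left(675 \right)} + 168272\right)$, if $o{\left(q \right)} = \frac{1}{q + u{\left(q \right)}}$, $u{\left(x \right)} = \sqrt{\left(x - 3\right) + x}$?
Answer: $- \frac{5812491715554961}{151426} + \frac{228113 \sqrt{1347}}{454278} \approx -3.8385 \cdot 10^{10}$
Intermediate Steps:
$u{\left(x \right)} = \sqrt{-3 + 2 x}$ ($u{\left(x \right)} = \sqrt{\left(-3 + x\right) + x} = \sqrt{-3 + 2 x}$)
$o{\left(q \right)} = \frac{1}{q + \sqrt{-3 + 2 q}}$
$\left(\left(-12\right) \left(-2628\right) - 259649\right) \left(o{\left(675 \right)} + 168272\right) = \left(\left(-12\right) \left(-2628\right) - 259649\right) \left(\frac{1}{675 + \sqrt{-3 + 2 \cdot 675}} + 168272\right) = \left(31536 - 259649\right) \left(\frac{1}{675 + \sqrt{-3 + 1350}} + 168272\right) = - 228113 \left(\frac{1}{675 + \sqrt{1347}} + 168272\right) = - 228113 \left(168272 + \frac{1}{675 + \sqrt{1347}}\right) = -38385030736 - \frac{228113}{675 + \sqrt{1347}}$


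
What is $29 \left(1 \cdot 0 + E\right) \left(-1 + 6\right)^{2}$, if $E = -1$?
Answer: $-725$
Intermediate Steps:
$29 \left(1 \cdot 0 + E\right) \left(-1 + 6\right)^{2} = 29 \left(1 \cdot 0 - 1\right) \left(-1 + 6\right)^{2} = 29 \left(0 - 1\right) 5^{2} = 29 \left(-1\right) 25 = \left(-29\right) 25 = -725$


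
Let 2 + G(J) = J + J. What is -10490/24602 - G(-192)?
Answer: 4742941/12301 ≈ 385.57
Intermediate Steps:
G(J) = -2 + 2*J (G(J) = -2 + (J + J) = -2 + 2*J)
-10490/24602 - G(-192) = -10490/24602 - (-2 + 2*(-192)) = -10490*1/24602 - (-2 - 384) = -5245/12301 - 1*(-386) = -5245/12301 + 386 = 4742941/12301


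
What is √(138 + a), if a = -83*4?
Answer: I*√194 ≈ 13.928*I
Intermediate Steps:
a = -332
√(138 + a) = √(138 - 332) = √(-194) = I*√194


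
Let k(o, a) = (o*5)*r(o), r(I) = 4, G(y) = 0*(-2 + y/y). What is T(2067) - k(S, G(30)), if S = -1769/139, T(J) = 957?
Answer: 168403/139 ≈ 1211.5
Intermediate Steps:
G(y) = 0 (G(y) = 0*(-2 + 1) = 0*(-1) = 0)
S = -1769/139 (S = -1769*1/139 = -1769/139 ≈ -12.727)
k(o, a) = 20*o (k(o, a) = (o*5)*4 = (5*o)*4 = 20*o)
T(2067) - k(S, G(30)) = 957 - 20*(-1769)/139 = 957 - 1*(-35380/139) = 957 + 35380/139 = 168403/139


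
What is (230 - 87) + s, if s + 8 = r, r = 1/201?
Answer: 27136/201 ≈ 135.00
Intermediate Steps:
r = 1/201 ≈ 0.0049751
s = -1607/201 (s = -8 + 1/201 = -1607/201 ≈ -7.9950)
(230 - 87) + s = (230 - 87) - 1607/201 = 143 - 1607/201 = 27136/201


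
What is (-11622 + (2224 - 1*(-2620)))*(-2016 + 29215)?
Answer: -184354822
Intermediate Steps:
(-11622 + (2224 - 1*(-2620)))*(-2016 + 29215) = (-11622 + (2224 + 2620))*27199 = (-11622 + 4844)*27199 = -6778*27199 = -184354822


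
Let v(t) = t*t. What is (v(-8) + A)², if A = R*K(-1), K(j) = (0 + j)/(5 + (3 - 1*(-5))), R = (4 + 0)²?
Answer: 665856/169 ≈ 3940.0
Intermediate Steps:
R = 16 (R = 4² = 16)
K(j) = j/13 (K(j) = j/(5 + (3 + 5)) = j/(5 + 8) = j/13)
v(t) = t²
A = -16/13 (A = 16*((1/13)*(-1)) = 16*(-1/13) = -16/13 ≈ -1.2308)
(v(-8) + A)² = ((-8)² - 16/13)² = (64 - 16/13)² = (816/13)² = 665856/169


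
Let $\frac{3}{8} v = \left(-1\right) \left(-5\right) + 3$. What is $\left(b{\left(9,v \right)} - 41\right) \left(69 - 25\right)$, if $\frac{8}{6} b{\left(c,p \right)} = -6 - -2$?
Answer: $-1936$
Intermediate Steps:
$v = \frac{64}{3}$ ($v = \frac{8 \left(\left(-1\right) \left(-5\right) + 3\right)}{3} = \frac{8 \left(5 + 3\right)}{3} = \frac{8}{3} \cdot 8 = \frac{64}{3} \approx 21.333$)
$b{\left(c,p \right)} = -3$ ($b{\left(c,p \right)} = \frac{3 \left(-6 - -2\right)}{4} = \frac{3 \left(-6 + 2\right)}{4} = \frac{3}{4} \left(-4\right) = -3$)
$\left(b{\left(9,v \right)} - 41\right) \left(69 - 25\right) = \left(-3 - 41\right) \left(69 - 25\right) = \left(-44\right) 44 = -1936$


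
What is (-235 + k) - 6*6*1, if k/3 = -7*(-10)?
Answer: -61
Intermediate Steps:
k = 210 (k = 3*(-7*(-10)) = 3*70 = 210)
(-235 + k) - 6*6*1 = (-235 + 210) - 6*6*1 = -25 - 36*1 = -25 - 36 = -61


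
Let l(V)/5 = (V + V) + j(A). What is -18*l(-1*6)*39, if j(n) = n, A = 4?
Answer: 28080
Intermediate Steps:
l(V) = 20 + 10*V (l(V) = 5*((V + V) + 4) = 5*(2*V + 4) = 5*(4 + 2*V) = 20 + 10*V)
-18*l(-1*6)*39 = -18*(20 + 10*(-1*6))*39 = -18*(20 + 10*(-6))*39 = -18*(20 - 60)*39 = -18*(-40)*39 = 720*39 = 28080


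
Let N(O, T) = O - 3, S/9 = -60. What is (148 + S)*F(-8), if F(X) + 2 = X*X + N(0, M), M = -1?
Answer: -23128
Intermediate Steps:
S = -540 (S = 9*(-60) = -540)
N(O, T) = -3 + O
F(X) = -5 + X**2 (F(X) = -2 + (X*X + (-3 + 0)) = -2 + (X**2 - 3) = -2 + (-3 + X**2) = -5 + X**2)
(148 + S)*F(-8) = (148 - 540)*(-5 + (-8)**2) = -392*(-5 + 64) = -392*59 = -23128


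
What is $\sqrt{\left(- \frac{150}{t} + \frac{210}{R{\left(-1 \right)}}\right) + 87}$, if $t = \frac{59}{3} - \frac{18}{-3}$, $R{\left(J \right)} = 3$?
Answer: $\frac{\sqrt{896203}}{77} \approx 12.295$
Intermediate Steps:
$t = \frac{77}{3}$ ($t = 59 \cdot \frac{1}{3} - -6 = \frac{59}{3} + 6 = \frac{77}{3} \approx 25.667$)
$\sqrt{\left(- \frac{150}{t} + \frac{210}{R{\left(-1 \right)}}\right) + 87} = \sqrt{\left(- \frac{150}{\frac{77}{3}} + \frac{210}{3}\right) + 87} = \sqrt{\left(\left(-150\right) \frac{3}{77} + 210 \cdot \frac{1}{3}\right) + 87} = \sqrt{\left(- \frac{450}{77} + 70\right) + 87} = \sqrt{\frac{4940}{77} + 87} = \sqrt{\frac{11639}{77}} = \frac{\sqrt{896203}}{77}$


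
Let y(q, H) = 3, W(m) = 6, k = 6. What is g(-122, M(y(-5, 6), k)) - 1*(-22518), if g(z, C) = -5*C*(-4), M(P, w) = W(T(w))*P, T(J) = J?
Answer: 22878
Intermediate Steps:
M(P, w) = 6*P
g(z, C) = 20*C
g(-122, M(y(-5, 6), k)) - 1*(-22518) = 20*(6*3) - 1*(-22518) = 20*18 + 22518 = 360 + 22518 = 22878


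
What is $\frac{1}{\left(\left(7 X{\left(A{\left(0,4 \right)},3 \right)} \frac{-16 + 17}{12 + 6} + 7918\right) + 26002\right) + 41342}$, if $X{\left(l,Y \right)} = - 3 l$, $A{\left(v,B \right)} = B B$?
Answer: $\frac{3}{225730} \approx 1.329 \cdot 10^{-5}$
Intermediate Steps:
$A{\left(v,B \right)} = B^{2}$
$\frac{1}{\left(\left(7 X{\left(A{\left(0,4 \right)},3 \right)} \frac{-16 + 17}{12 + 6} + 7918\right) + 26002\right) + 41342} = \frac{1}{\left(\left(7 \left(- 3 \cdot 4^{2}\right) \frac{-16 + 17}{12 + 6} + 7918\right) + 26002\right) + 41342} = \frac{1}{\left(\left(7 \left(\left(-3\right) 16\right) 1 \cdot \frac{1}{18} + 7918\right) + 26002\right) + 41342} = \frac{1}{\left(\left(7 \left(-48\right) 1 \cdot \frac{1}{18} + 7918\right) + 26002\right) + 41342} = \frac{1}{\left(\left(\left(-336\right) \frac{1}{18} + 7918\right) + 26002\right) + 41342} = \frac{1}{\left(\left(- \frac{56}{3} + 7918\right) + 26002\right) + 41342} = \frac{1}{\left(\frac{23698}{3} + 26002\right) + 41342} = \frac{1}{\frac{101704}{3} + 41342} = \frac{1}{\frac{225730}{3}} = \frac{3}{225730}$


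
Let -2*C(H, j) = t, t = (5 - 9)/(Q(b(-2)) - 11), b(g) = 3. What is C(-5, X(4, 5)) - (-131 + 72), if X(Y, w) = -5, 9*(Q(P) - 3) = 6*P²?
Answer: 58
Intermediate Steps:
Q(P) = 3 + 2*P²/3 (Q(P) = 3 + (6*P²)/9 = 3 + 2*P²/3)
t = 2 (t = (5 - 9)/((3 + (⅔)*3²) - 11) = -4/((3 + (⅔)*9) - 11) = -4/((3 + 6) - 11) = -4/(9 - 11) = -4/(-2) = -4*(-½) = 2)
C(H, j) = -1 (C(H, j) = -½*2 = -1)
C(-5, X(4, 5)) - (-131 + 72) = -1 - (-131 + 72) = -1 - 1*(-59) = -1 + 59 = 58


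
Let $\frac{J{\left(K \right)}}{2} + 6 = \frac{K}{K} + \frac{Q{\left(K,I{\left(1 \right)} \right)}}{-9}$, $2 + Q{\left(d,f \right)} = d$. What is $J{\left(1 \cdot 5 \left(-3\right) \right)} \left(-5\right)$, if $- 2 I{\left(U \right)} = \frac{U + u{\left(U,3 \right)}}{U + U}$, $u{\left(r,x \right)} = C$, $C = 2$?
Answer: $\frac{280}{9} \approx 31.111$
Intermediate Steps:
$u{\left(r,x \right)} = 2$
$I{\left(U \right)} = - \frac{2 + U}{4 U}$ ($I{\left(U \right)} = - \frac{\left(U + 2\right) \frac{1}{U + U}}{2} = - \frac{\left(2 + U\right) \frac{1}{2 U}}{2} = - \frac{\frac{1}{2} \frac{1}{U} \left(2 + U\right)}{2} = - \frac{2 + U}{4 U}$)
$Q{\left(d,f \right)} = -2 + d$
$J{\left(K \right)} = - \frac{86}{9} - \frac{2 K}{9}$ ($J{\left(K \right)} = -12 + 2 \left(\frac{K}{K} + \frac{-2 + K}{-9}\right) = -12 + 2 \left(1 + \left(-2 + K\right) \left(- \frac{1}{9}\right)\right) = -12 + 2 \left(1 - \left(- \frac{2}{9} + \frac{K}{9}\right)\right) = -12 + 2 \left(\frac{11}{9} - \frac{K}{9}\right) = -12 - \left(- \frac{22}{9} + \frac{2 K}{9}\right) = - \frac{86}{9} - \frac{2 K}{9}$)
$J{\left(1 \cdot 5 \left(-3\right) \right)} \left(-5\right) = \left(- \frac{86}{9} - \frac{2 \cdot 1 \cdot 5 \left(-3\right)}{9}\right) \left(-5\right) = \left(- \frac{86}{9} - \frac{2 \cdot 5 \left(-3\right)}{9}\right) \left(-5\right) = \left(- \frac{86}{9} - - \frac{10}{3}\right) \left(-5\right) = \left(- \frac{86}{9} + \frac{10}{3}\right) \left(-5\right) = \left(- \frac{56}{9}\right) \left(-5\right) = \frac{280}{9}$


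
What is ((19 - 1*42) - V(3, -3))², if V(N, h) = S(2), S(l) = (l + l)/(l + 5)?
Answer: 27225/49 ≈ 555.61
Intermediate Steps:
S(l) = 2*l/(5 + l) (S(l) = (2*l)/(5 + l) = 2*l/(5 + l))
V(N, h) = 4/7 (V(N, h) = 2*2/(5 + 2) = 2*2/7 = 2*2*(⅐) = 4/7)
((19 - 1*42) - V(3, -3))² = ((19 - 1*42) - 1*4/7)² = ((19 - 42) - 4/7)² = (-23 - 4/7)² = (-165/7)² = 27225/49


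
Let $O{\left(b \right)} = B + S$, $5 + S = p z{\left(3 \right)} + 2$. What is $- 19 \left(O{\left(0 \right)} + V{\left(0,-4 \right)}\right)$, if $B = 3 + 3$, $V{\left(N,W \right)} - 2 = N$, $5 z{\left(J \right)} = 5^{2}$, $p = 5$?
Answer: $-570$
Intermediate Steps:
$z{\left(J \right)} = 5$ ($z{\left(J \right)} = \frac{5^{2}}{5} = \frac{1}{5} \cdot 25 = 5$)
$V{\left(N,W \right)} = 2 + N$
$S = 22$ ($S = -5 + \left(5 \cdot 5 + 2\right) = -5 + \left(25 + 2\right) = -5 + 27 = 22$)
$B = 6$
$O{\left(b \right)} = 28$ ($O{\left(b \right)} = 6 + 22 = 28$)
$- 19 \left(O{\left(0 \right)} + V{\left(0,-4 \right)}\right) = - 19 \left(28 + \left(2 + 0\right)\right) = - 19 \left(28 + 2\right) = \left(-19\right) 30 = -570$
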